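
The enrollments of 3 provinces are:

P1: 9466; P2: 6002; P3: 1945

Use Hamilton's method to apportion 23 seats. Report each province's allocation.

The standard divisor is 17413/23 ≈ 757.087.
Standard quotas: P1 12.5032, P2 7.9278, P3 2.5691.
Lower quotas: P1 12, P2 7, P3 2 (sum 21, leaving 2 seats).
Remainders in descending order: P2 0.9278, P3 0.5691, P1 0.5032.
The surplus seats go to P2, P3.

P1=12, P2=8, P3=3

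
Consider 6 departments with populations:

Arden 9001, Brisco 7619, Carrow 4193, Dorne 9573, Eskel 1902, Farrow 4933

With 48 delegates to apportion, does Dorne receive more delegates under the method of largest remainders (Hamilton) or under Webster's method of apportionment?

Webster

Hamilton: Arden 12, Brisco 10, Carrow 5, Dorne 12, Eskel 3, Farrow 6.
Webster: Arden 12, Brisco 10, Carrow 5, Dorne 13, Eskel 2, Farrow 6.
Dorne gets 12 under Hamilton and 13 under Webster.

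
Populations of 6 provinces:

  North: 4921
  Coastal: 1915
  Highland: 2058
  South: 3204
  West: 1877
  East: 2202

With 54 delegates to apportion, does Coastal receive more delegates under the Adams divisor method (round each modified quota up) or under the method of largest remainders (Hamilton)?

Adams

Adams: North 16, Coastal 7, Highland 7, South 11, West 6, East 7.
Hamilton: North 17, Coastal 6, Highland 7, South 11, West 6, East 7.
Coastal gets 7 under Adams and 6 under Hamilton.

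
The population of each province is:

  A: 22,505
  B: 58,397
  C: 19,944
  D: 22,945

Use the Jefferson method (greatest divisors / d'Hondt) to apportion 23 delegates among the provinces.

Standard divisor 123791/23 ≈ 5382.217; standard quotas: A 4.181, B 10.850, C 3.706, D 4.263.
Rounding down gives 4, 10, 3, 4 = 21 seats, so the divisor must be adjusted.
With modified divisor 4900: modified quotas A 4.593, B 11.918, C 4.070, D 4.683.
Rounding down: A 4, B 11, C 4, D 4 (total 23).

A: 4; B: 11; C: 4; D: 4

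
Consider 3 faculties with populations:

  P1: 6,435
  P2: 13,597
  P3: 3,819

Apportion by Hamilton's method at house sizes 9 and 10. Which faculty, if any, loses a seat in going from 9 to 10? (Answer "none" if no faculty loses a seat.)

At 9 seats: P1 2, P2 5, P3 2.
At 10 seats: P1 3, P2 6, P3 1.
P3 drops from 2 to 1.

P3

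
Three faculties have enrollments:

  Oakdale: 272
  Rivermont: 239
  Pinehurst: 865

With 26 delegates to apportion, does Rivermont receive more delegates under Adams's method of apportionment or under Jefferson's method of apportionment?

Adams: Oakdale 5, Rivermont 5, Pinehurst 16.
Jefferson: Oakdale 5, Rivermont 4, Pinehurst 17.
Rivermont gets 5 under Adams and 4 under Jefferson.

Adams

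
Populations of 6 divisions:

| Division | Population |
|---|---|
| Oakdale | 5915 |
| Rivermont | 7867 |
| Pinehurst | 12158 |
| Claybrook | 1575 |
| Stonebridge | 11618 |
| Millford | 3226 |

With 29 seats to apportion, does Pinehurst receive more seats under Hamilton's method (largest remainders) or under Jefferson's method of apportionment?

Hamilton: Oakdale 4, Rivermont 6, Pinehurst 8, Claybrook 1, Stonebridge 8, Millford 2.
Jefferson: Oakdale 4, Rivermont 5, Pinehurst 9, Claybrook 1, Stonebridge 8, Millford 2.
Pinehurst gets 8 under Hamilton and 9 under Jefferson.

Jefferson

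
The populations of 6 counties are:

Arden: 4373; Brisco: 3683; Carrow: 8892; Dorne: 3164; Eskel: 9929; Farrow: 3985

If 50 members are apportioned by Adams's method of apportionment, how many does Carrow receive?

13

Standard divisor 34026/50 ≈ 680.52; standard quotas: Arden 6.426, Brisco 5.412, Carrow 13.066, Dorne 4.649, Eskel 14.590, Farrow 5.856.
Rounding up gives 7, 6, 14, 5, 15, 6 = 53 seats, so the divisor must be adjusted.
With modified divisor 733: modified quotas Arden 5.966, Brisco 5.025, Carrow 12.131, Dorne 4.317, Eskel 13.546, Farrow 5.437.
Rounding up: Arden 6, Brisco 6, Carrow 13, Dorne 5, Eskel 14, Farrow 6 (total 50).
Carrow receives 13.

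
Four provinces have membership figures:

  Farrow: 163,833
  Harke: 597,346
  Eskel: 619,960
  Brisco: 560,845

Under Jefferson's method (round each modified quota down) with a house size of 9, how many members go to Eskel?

3

Standard divisor 1941984/9 ≈ 215776; standard quotas: Farrow 0.759, Harke 2.768, Eskel 2.873, Brisco 2.599.
Rounding down gives 0, 2, 2, 2 = 6 seats, so the divisor must be adjusted.
With modified divisor 175400: modified quotas Farrow 0.934, Harke 3.406, Eskel 3.535, Brisco 3.198.
Rounding down: Farrow 0, Harke 3, Eskel 3, Brisco 3 (total 9).
Eskel receives 3.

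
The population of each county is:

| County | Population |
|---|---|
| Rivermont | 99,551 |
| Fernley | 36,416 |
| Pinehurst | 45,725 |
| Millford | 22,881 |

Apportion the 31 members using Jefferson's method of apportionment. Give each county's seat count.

Standard divisor 204573/31 ≈ 6599.129; standard quotas: Rivermont 15.085, Fernley 5.518, Pinehurst 6.929, Millford 3.467.
Rounding down gives 15, 5, 6, 3 = 29 seats, so the divisor must be adjusted.
With modified divisor 6100: modified quotas Rivermont 16.320, Fernley 5.970, Pinehurst 7.496, Millford 3.751.
Rounding down: Rivermont 16, Fernley 5, Pinehurst 7, Millford 3 (total 31).

Rivermont: 16; Fernley: 5; Pinehurst: 7; Millford: 3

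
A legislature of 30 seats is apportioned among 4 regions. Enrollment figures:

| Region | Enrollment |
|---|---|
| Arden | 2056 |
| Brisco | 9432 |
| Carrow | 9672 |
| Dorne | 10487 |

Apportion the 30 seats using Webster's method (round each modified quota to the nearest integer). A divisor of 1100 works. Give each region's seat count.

With modified divisor 1100: modified quotas Arden 1.869, Brisco 8.575, Carrow 8.793, Dorne 9.534.
Rounding to the nearest integer: Arden 2, Brisco 9, Carrow 9, Dorne 10 (total 30).

Arden: 2, Brisco: 9, Carrow: 9, Dorne: 10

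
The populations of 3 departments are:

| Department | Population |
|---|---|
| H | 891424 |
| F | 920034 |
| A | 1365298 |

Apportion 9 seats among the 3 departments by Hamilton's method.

Standard divisor: 3176756 ÷ 9 ≈ 352972.889.
Standard quotas: H 2.5255, F 2.6065, A 3.8680.
Lower quotas: H 2, F 2, A 3 (sum 7, leaving 2 seats).
Remainders in descending order: A 0.8680, F 0.6065, H 0.5255.
Largest remainders: A, F receive the extra seats.

H 2, F 3, A 4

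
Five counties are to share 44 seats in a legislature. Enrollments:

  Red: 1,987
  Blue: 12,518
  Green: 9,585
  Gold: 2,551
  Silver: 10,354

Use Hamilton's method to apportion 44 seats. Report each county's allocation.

Standard divisor: 36995 ÷ 44 ≈ 840.795.
Standard quotas: Red 2.3632, Blue 14.8883, Green 11.3999, Gold 3.0340, Silver 12.3145.
Lower quotas: Red 2, Blue 14, Green 11, Gold 3, Silver 12 (sum 42, leaving 2 seats).
Remainders in descending order: Blue 0.8883, Green 0.3999, Red 0.3632, Silver 0.3145, Gold 0.0340.
Largest remainders: Blue, Green receive the extra seats.

Red=2, Blue=15, Green=12, Gold=3, Silver=12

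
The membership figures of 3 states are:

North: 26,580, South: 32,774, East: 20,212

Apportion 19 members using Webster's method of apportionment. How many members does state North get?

Standard divisor 79566/19 ≈ 4187.684; standard quotas: North 6.347, South 7.826, East 4.827.
Rounding to the nearest integer gives North 6, South 8, East 5 — total 19, matching the house size, so no adjustment is needed.
North receives 6.

6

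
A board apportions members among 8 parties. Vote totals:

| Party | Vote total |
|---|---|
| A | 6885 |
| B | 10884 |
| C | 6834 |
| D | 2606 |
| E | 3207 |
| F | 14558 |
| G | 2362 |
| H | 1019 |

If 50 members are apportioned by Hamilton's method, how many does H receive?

The standard divisor is 48355/50 ≈ 967.1.
Standard quotas: A 7.1192, B 11.2543, C 7.0665, D 2.6947, E 3.3161, F 15.0533, G 2.4424, H 1.0537.
Lower quotas: A 7, B 11, C 7, D 2, E 3, F 15, G 2, H 1 (sum 48, leaving 2 seats).
Remainders in descending order: D 0.6947, G 0.4424, E 0.3161, B 0.2543, A 0.1192, C 0.0665, H 0.0537, F 0.0533.
The surplus seats go to D, G.
H receives 1.

1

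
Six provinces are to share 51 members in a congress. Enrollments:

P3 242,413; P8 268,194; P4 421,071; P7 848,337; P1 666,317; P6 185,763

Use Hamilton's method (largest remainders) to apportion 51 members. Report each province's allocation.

Standard divisor: 2632095 ÷ 51 ≈ 51609.706.
Standard quotas: P3 4.6970, P8 5.1966, P4 8.1588, P7 16.4375, P1 12.9107, P6 3.5994.
Lower quotas: P3 4, P8 5, P4 8, P7 16, P1 12, P6 3 (sum 48, leaving 3 seats).
Remainders in descending order: P1 0.9107, P3 0.6970, P6 0.5994, P7 0.4375, P8 0.1966, P4 0.1588.
The surplus seats go to P1, P3, P6.

P3=5, P8=5, P4=8, P7=16, P1=13, P6=4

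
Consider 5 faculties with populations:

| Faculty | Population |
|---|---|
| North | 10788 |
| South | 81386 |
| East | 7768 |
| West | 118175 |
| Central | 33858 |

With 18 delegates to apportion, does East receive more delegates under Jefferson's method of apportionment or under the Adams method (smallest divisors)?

Adams

Jefferson: North 0, South 6, East 0, West 10, Central 2.
Adams: North 1, South 5, East 1, West 8, Central 3.
East gets 0 under Jefferson and 1 under Adams.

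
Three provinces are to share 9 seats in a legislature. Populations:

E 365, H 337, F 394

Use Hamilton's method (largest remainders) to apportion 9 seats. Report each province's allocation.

Standard divisor: 1096 ÷ 9 ≈ 121.778.
Standard quotas: E 2.997, H 2.767, F 3.235.
Lower quotas: E 2, H 2, F 3 (sum 7, leaving 2 seats).
Remainders in descending order: E 0.997, H 0.767, F 0.235.
Largest remainders: E, H receive the extra seats.

E 3, H 3, F 3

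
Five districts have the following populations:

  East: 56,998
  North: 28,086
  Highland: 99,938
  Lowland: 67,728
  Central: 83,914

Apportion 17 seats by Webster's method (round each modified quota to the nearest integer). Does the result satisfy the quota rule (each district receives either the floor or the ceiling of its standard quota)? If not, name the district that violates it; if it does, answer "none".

none

Standard quotas: East 2.878, North 1.418, Highland 5.046, Lowland 3.420, Central 4.237.
Webster allocation: East 3, North 1, Highland 5, Lowland 4, Central 4.
Every allocation lies between the lower and upper quota.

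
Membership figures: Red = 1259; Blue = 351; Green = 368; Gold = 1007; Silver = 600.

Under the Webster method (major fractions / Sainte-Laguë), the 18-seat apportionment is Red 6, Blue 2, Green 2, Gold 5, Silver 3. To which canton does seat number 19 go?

Priority for the next seat is population ÷ (current seats + 0.5).
Priorities: Red 193.692, Blue 140.400, Green 147.200, Gold 183.091, Silver 171.429.
Highest priority: Red.

Red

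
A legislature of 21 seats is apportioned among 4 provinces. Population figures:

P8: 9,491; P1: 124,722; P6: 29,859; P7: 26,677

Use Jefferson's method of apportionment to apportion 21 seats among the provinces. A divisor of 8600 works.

P8=1, P1=14, P6=3, P7=3

With modified divisor 8600: modified quotas P8 1.104, P1 14.503, P6 3.472, P7 3.102.
Rounding down: P8 1, P1 14, P6 3, P7 3 (total 21).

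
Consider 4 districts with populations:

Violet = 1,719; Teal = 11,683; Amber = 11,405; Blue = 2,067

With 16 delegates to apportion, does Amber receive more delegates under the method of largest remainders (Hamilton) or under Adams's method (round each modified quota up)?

Hamilton: Violet 1, Teal 7, Amber 7, Blue 1.
Adams: Violet 1, Teal 7, Amber 6, Blue 2.
Amber gets 7 under Hamilton and 6 under Adams.

Hamilton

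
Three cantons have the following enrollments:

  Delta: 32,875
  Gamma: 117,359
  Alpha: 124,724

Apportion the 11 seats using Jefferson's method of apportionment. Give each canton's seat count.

Standard divisor 274958/11 ≈ 24996.182; standard quotas: Delta 1.315, Gamma 4.695, Alpha 4.990.
Rounding down gives 1, 4, 4 = 9 seats, so the divisor must be adjusted.
With modified divisor 22100: modified quotas Delta 1.488, Gamma 5.310, Alpha 5.644.
Rounding down: Delta 1, Gamma 5, Alpha 5 (total 11).

Delta 1, Gamma 5, Alpha 5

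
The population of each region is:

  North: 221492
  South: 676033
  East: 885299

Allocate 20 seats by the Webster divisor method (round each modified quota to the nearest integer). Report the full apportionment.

North=2; South=8; East=10

Standard divisor 1782824/20 ≈ 89141.2; standard quotas: North 2.485, South 7.584, East 9.931.
Rounding to the nearest integer gives North 2, South 8, East 10 — total 20, matching the house size, so no adjustment is needed.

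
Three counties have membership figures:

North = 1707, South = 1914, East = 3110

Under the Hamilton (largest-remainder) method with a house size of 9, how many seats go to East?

4

Standard divisor: 6731 ÷ 9 ≈ 747.889.
Standard quotas: North 2.282, South 2.559, East 4.158.
Lower quotas: North 2, South 2, East 4 (sum 8, leaving 1 seat).
Remainders in descending order: South 0.559, North 0.282, East 0.158.
Largest remainder: South receives the extra seat.
East receives 4.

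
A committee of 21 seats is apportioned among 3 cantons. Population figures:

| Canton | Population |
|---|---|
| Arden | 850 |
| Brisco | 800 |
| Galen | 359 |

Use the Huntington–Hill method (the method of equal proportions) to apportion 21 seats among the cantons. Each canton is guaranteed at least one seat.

With divisor 97: modified quotas Arden 8.763, Brisco 8.247, Galen 3.701.
Geometric-mean thresholds: Arden √(8·9)=8.485, Brisco √(8·9)=8.485, Galen √(3·4)=3.464.
Each quota rounded against its threshold gives Arden 9, Brisco 8, Galen 4 (total 21).

Arden 9; Brisco 8; Galen 4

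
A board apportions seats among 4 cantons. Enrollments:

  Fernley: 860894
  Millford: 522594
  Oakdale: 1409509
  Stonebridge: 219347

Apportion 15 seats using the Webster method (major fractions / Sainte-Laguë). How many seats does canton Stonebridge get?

1

Standard divisor 3012344/15 ≈ 200822.933; standard quotas: Fernley 4.287, Millford 2.602, Oakdale 7.019, Stonebridge 1.092.
Rounding to the nearest integer gives Fernley 4, Millford 3, Oakdale 7, Stonebridge 1 — total 15, matching the house size, so no adjustment is needed.
Stonebridge receives 1.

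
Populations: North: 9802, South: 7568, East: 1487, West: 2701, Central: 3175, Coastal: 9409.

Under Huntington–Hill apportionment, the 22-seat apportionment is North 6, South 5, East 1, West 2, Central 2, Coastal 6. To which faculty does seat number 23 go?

North

Priority for the next seat is population ÷ (√(s·(s+1))).
Priorities: North 1512.481, South 1381.721, East 1051.468, West 1102.679, Central 1296.188, Coastal 1451.840.
Highest priority: North.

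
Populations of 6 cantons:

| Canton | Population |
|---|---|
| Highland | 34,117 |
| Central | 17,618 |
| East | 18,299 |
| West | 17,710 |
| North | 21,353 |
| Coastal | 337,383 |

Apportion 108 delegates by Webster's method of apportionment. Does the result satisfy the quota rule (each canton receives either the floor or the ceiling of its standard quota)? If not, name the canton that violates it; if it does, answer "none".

Coastal

Standard quotas: Highland 8.253, Central 4.262, East 4.426, West 4.284, North 5.165, Coastal 81.610.
Webster allocation: Highland 8, Central 4, East 4, West 4, North 5, Coastal 83.
Coastal has quota 81.610 (lower 81, upper 82) but receives 83 — outside the quota interval.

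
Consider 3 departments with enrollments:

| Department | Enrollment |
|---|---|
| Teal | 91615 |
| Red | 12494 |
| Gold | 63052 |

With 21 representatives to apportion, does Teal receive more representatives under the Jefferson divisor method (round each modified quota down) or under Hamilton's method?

Jefferson

Jefferson: Teal 12, Red 1, Gold 8.
Hamilton: Teal 11, Red 2, Gold 8.
Teal gets 12 under Jefferson and 11 under Hamilton.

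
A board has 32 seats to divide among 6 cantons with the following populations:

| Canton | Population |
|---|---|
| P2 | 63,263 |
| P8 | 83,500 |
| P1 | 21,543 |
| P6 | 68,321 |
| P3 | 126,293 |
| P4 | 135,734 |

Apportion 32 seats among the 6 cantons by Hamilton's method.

Standard divisor: 498654 ÷ 32 ≈ 15582.938.
Standard quotas: P2 4.0598, P8 5.3584, P1 1.3825, P6 4.3843, P3 8.1046, P4 8.7104.
Lower quotas: P2 4, P8 5, P1 1, P6 4, P3 8, P4 8 (sum 30, leaving 2 seats).
Remainders in descending order: P4 0.7104, P6 0.3843, P1 0.3825, P8 0.3584, P3 0.1046, P2 0.0598.
Largest remainders: P4, P6 receive the extra seats.

P2=4, P8=5, P1=1, P6=5, P3=8, P4=9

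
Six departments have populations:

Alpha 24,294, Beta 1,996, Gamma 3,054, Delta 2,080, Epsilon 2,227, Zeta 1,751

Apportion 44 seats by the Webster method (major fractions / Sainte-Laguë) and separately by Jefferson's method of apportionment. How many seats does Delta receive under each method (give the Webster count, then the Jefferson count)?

3 and 2

Webster: Alpha 30, Beta 2, Gamma 4, Delta 3, Epsilon 3, Zeta 2.
Jefferson: Alpha 32, Beta 2, Gamma 4, Delta 2, Epsilon 2, Zeta 2.
Delta gets 3 under Webster and 2 under Jefferson.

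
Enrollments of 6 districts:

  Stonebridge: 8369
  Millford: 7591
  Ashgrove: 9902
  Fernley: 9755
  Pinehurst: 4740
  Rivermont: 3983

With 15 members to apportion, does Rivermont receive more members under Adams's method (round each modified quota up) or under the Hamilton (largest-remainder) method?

Adams: Stonebridge 3, Millford 2, Ashgrove 3, Fernley 3, Pinehurst 2, Rivermont 2.
Hamilton: Stonebridge 3, Millford 3, Ashgrove 3, Fernley 3, Pinehurst 2, Rivermont 1.
Rivermont gets 2 under Adams and 1 under Hamilton.

Adams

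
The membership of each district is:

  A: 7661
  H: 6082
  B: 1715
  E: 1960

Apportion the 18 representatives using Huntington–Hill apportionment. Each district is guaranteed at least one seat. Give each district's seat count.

A: 8; H: 6; B: 2; E: 2

With divisor 981: modified quotas A 7.809, H 6.200, B 1.748, E 1.998.
Geometric-mean thresholds: A √(7·8)=7.483, H √(6·7)=6.481, B √(1·2)=1.414, E √(1·2)=1.414.
Each quota rounded against its threshold gives A 8, H 6, B 2, E 2 (total 18).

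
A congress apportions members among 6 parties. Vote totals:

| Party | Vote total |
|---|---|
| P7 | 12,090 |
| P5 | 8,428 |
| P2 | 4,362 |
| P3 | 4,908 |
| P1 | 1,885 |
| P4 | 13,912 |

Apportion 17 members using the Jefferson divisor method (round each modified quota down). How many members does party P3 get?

2

Standard divisor 45585/17 ≈ 2681.471; standard quotas: P7 4.509, P5 3.143, P2 1.627, P3 1.830, P1 0.703, P4 5.188.
Rounding down gives 4, 3, 1, 1, 0, 5 = 14 seats, so the divisor must be adjusted.
With modified divisor 2250: modified quotas P7 5.373, P5 3.746, P2 1.939, P3 2.181, P1 0.838, P4 6.183.
Rounding down: P7 5, P5 3, P2 1, P3 2, P1 0, P4 6 (total 17).
P3 receives 2.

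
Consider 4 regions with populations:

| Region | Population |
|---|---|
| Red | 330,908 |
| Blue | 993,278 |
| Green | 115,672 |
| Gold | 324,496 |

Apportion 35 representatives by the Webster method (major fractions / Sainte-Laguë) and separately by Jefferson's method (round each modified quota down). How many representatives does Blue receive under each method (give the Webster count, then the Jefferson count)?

20 and 21

Webster: Red 7, Blue 20, Green 2, Gold 6.
Jefferson: Red 6, Blue 21, Green 2, Gold 6.
Blue gets 20 under Webster and 21 under Jefferson.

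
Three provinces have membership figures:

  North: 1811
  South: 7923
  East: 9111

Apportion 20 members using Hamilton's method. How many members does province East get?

10

Total 18845; standard divisor 18845/20 ≈ 942.25.
Standard quotas: North 1.9220, South 8.4086, East 9.6694.
Lower quotas: North 1, South 8, East 9 (sum 18, leaving 2 seats).
Remainders in descending order: North 0.9220, East 0.6694, South 0.4086.
Largest remainders: North, East receive the extra seats.
East receives 10.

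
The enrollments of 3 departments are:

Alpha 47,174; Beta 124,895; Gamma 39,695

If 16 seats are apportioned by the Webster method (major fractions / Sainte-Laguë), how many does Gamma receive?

Standard divisor 211764/16 ≈ 13235.25; standard quotas: Alpha 3.564, Beta 9.437, Gamma 2.999.
Rounding to the nearest integer gives Alpha 4, Beta 9, Gamma 3 — total 16, matching the house size, so no adjustment is needed.
Gamma receives 3.

3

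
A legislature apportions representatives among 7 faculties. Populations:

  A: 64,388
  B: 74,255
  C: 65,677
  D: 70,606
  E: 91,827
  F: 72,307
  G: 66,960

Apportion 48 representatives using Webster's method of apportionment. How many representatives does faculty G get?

Standard divisor 506020/48 ≈ 10542.083; standard quotas: A 6.108, B 7.044, C 6.230, D 6.698, E 8.711, F 6.859, G 6.352.
Rounding to the nearest integer gives A 6, B 7, C 6, D 7, E 9, F 7, G 6 — total 48, matching the house size, so no adjustment is needed.
G receives 6.

6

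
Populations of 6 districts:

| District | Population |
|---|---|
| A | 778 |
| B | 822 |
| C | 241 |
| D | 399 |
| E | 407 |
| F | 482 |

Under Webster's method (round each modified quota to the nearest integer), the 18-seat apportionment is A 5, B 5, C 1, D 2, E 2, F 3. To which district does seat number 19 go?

Priority for the next seat is population ÷ (current seats + 0.5).
Priorities: A 141.455, B 149.455, C 160.667, D 159.600, E 162.800, F 137.714.
Highest priority: E.

E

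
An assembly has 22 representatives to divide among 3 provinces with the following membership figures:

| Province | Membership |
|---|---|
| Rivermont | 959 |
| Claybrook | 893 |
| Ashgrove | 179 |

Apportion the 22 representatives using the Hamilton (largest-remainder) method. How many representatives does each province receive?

Rivermont 10; Claybrook 10; Ashgrove 2

Standard divisor: 2031 ÷ 22 ≈ 92.318.
Standard quotas: Rivermont 10.388, Claybrook 9.673, Ashgrove 1.939.
Lower quotas: Rivermont 10, Claybrook 9, Ashgrove 1 (sum 20, leaving 2 seats).
Remainders in descending order: Ashgrove 0.939, Claybrook 0.673, Rivermont 0.388.
The surplus seats go to Ashgrove, Claybrook.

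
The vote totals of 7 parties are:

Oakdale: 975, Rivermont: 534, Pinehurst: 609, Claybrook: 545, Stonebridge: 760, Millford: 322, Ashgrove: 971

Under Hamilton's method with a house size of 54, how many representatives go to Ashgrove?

The standard divisor is 4716/54 ≈ 87.333.
Standard quotas: Oakdale 11.164, Rivermont 6.115, Pinehurst 6.973, Claybrook 6.240, Stonebridge 8.702, Millford 3.687, Ashgrove 11.118.
Lower quotas: Oakdale 11, Rivermont 6, Pinehurst 6, Claybrook 6, Stonebridge 8, Millford 3, Ashgrove 11 (sum 51, leaving 3 seats).
Remainders in descending order: Pinehurst 0.973, Stonebridge 0.702, Millford 0.687, Claybrook 0.240, Oakdale 0.164, Ashgrove 0.118, Rivermont 0.115.
Largest remainders: Pinehurst, Stonebridge, Millford receive the extra seats.
Ashgrove receives 11.

11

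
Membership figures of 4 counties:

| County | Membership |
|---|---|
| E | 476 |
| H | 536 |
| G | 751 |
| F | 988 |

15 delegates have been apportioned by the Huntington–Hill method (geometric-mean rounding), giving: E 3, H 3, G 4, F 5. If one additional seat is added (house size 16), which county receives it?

F

Priority for the next seat is population ÷ (√(s·(s+1))).
Priorities: E 137.409, H 154.730, G 167.929, F 180.383.
Highest priority: F.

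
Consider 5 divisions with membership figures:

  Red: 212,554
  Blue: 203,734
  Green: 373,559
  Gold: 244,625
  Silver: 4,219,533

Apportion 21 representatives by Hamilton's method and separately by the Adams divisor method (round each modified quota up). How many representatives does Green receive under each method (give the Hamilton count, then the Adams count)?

1 and 2

Hamilton: Red 1, Blue 1, Green 1, Gold 1, Silver 17.
Adams: Red 1, Blue 1, Green 2, Gold 1, Silver 16.
Green gets 1 under Hamilton and 2 under Adams.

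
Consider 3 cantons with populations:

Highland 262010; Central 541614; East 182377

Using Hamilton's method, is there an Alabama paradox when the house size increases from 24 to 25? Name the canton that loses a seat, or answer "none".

At 24 seats: Highland 6, Central 13, East 5.
At 25 seats: Highland 7, Central 14, East 4.
East drops from 5 to 4.

East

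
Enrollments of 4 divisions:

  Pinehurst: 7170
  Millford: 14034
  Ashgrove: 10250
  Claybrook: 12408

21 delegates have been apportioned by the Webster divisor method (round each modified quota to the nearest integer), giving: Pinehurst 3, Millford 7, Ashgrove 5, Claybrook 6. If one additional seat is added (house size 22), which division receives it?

Priority for the next seat is population ÷ (current seats + 0.5).
Priorities: Pinehurst 2048.571, Millford 1871.200, Ashgrove 1863.636, Claybrook 1908.923.
Highest priority: Pinehurst.

Pinehurst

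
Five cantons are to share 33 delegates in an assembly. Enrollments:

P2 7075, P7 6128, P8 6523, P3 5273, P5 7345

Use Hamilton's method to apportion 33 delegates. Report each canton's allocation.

P2 7, P7 6, P8 7, P3 5, P5 8

Standard divisor: 32344 ÷ 33 ≈ 980.121.
Standard quotas: P2 7.2185, P7 6.2523, P8 6.6553, P3 5.3799, P5 7.4940.
Lower quotas: P2 7, P7 6, P8 6, P3 5, P5 7 (sum 31, leaving 2 seats).
Remainders in descending order: P8 0.6553, P5 0.4940, P3 0.3799, P7 0.2523, P2 0.2185.
The surplus seats go to P8, P5.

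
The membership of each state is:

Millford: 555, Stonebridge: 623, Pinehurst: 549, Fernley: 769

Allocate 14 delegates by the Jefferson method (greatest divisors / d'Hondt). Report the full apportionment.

Standard divisor 2496/14 ≈ 178.286; standard quotas: Millford 3.113, Stonebridge 3.494, Pinehurst 3.079, Fernley 4.313.
Rounding down gives 3, 3, 3, 4 = 13 seats, so the divisor must be adjusted.
With modified divisor 154.8: modified quotas Millford 3.585, Stonebridge 4.025, Pinehurst 3.547, Fernley 4.968.
Rounding down: Millford 3, Stonebridge 4, Pinehurst 3, Fernley 4 (total 14).

Millford=3; Stonebridge=4; Pinehurst=3; Fernley=4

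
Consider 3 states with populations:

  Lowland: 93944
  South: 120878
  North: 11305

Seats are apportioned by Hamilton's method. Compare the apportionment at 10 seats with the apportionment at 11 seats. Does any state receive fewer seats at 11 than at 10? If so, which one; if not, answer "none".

North

At 10 seats: Lowland 4, South 5, North 1.
At 11 seats: Lowland 5, South 6, North 0.
North drops from 1 to 0.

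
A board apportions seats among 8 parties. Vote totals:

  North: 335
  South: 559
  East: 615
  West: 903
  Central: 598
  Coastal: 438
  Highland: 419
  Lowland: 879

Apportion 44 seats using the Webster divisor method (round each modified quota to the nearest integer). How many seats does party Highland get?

4

Standard divisor 4746/44 ≈ 107.864; standard quotas: North 3.106, South 5.182, East 5.702, West 8.372, Central 5.544, Coastal 4.061, Highland 3.885, Lowland 8.149.
Rounding to the nearest integer gives North 3, South 5, East 6, West 8, Central 6, Coastal 4, Highland 4, Lowland 8 — total 44, matching the house size, so no adjustment is needed.
Highland receives 4.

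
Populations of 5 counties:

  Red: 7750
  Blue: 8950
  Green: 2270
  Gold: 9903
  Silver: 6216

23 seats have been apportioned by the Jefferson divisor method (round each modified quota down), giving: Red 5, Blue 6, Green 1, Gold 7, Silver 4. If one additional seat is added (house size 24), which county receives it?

Priority for the next seat is population ÷ (current seats + 1).
Priorities: Red 1291.667, Blue 1278.571, Green 1135.000, Gold 1237.875, Silver 1243.200.
Highest priority: Red.

Red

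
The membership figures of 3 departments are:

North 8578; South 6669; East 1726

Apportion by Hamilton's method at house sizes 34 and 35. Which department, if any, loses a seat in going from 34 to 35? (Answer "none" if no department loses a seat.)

At 34 seats: North 17, South 13, East 4.
At 35 seats: North 18, South 14, East 3.
East drops from 4 to 3.

East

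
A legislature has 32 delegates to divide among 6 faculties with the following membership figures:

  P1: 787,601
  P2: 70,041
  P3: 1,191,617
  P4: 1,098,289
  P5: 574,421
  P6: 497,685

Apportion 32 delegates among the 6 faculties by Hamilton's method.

The standard divisor is 4219654/32 ≈ 131864.188.
Standard quotas: P1 5.9728, P2 0.5312, P3 9.0367, P4 8.3289, P5 4.3562, P6 3.7742.
Lower quotas: P1 5, P2 0, P3 9, P4 8, P5 4, P6 3 (sum 29, leaving 3 seats).
Remainders in descending order: P1 0.9728, P6 0.7742, P2 0.5312, P5 0.3562, P4 0.3289, P3 0.0367.
The surplus seats go to P1, P6, P2.

P1 6, P2 1, P3 9, P4 8, P5 4, P6 4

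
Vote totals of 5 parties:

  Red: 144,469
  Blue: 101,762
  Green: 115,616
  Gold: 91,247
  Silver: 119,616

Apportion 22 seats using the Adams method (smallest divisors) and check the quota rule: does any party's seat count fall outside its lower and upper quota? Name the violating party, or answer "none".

Standard quotas: Red 5.550, Blue 3.909, Green 4.441, Gold 3.505, Silver 4.595.
Adams allocation: Red 5, Blue 4, Green 4, Gold 4, Silver 5.
Every allocation lies between the lower and upper quota.

none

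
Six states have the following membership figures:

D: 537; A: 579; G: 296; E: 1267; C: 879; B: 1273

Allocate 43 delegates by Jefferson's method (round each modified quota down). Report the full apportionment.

D 5, A 5, G 2, E 11, C 8, B 12

Standard divisor 4831/43 ≈ 112.349; standard quotas: D 4.780, A 5.154, G 2.635, E 11.277, C 7.824, B 11.331.
Rounding down gives 4, 5, 2, 11, 7, 11 = 40 seats, so the divisor must be adjusted.
With modified divisor 105.8: modified quotas D 5.076, A 5.473, G 2.798, E 11.975, C 8.308, B 12.032.
Rounding down: D 5, A 5, G 2, E 11, C 8, B 12 (total 43).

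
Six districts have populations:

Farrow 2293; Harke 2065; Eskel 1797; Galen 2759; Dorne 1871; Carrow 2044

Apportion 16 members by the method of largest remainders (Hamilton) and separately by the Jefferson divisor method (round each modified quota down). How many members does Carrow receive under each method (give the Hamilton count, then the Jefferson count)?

Hamilton: Farrow 3, Harke 3, Eskel 2, Galen 3, Dorne 2, Carrow 3.
Jefferson: Farrow 3, Harke 3, Eskel 2, Galen 4, Dorne 2, Carrow 2.
Carrow gets 3 under Hamilton and 2 under Jefferson.

3 and 2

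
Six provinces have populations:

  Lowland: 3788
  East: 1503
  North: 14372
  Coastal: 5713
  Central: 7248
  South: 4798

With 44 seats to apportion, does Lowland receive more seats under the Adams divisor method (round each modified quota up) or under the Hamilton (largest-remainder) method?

Adams: Lowland 5, East 2, North 16, Coastal 7, Central 8, South 6.
Hamilton: Lowland 4, East 2, North 17, Coastal 7, Central 8, South 6.
Lowland gets 5 under Adams and 4 under Hamilton.

Adams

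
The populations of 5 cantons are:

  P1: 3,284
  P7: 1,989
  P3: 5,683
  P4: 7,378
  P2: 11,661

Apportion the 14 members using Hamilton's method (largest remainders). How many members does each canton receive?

Total 29995; standard divisor 29995/14 ≈ 2142.5.
Standard quotas: P1 1.5328, P7 0.9284, P3 2.6525, P4 3.4436, P2 5.4427.
Lower quotas: P1 1, P7 0, P3 2, P4 3, P2 5 (sum 11, leaving 3 seats).
Remainders in descending order: P7 0.9284, P3 0.6525, P1 0.5328, P4 0.4436, P2 0.4427.
The surplus seats go to P7, P3, P1.

P1 2, P7 1, P3 3, P4 3, P2 5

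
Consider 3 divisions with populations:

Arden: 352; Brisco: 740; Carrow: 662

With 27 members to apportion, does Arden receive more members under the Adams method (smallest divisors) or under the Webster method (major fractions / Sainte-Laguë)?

Adams: Arden 6, Brisco 11, Carrow 10.
Webster: Arden 5, Brisco 12, Carrow 10.
Arden gets 6 under Adams and 5 under Webster.

Adams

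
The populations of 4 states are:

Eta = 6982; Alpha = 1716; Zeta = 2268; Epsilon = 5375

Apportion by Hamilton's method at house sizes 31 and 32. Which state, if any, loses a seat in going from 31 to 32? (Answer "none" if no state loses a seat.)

Zeta

At 31 seats: Eta 13, Alpha 3, Zeta 5, Epsilon 10.
At 32 seats: Eta 14, Alpha 3, Zeta 4, Epsilon 11.
Zeta drops from 5 to 4.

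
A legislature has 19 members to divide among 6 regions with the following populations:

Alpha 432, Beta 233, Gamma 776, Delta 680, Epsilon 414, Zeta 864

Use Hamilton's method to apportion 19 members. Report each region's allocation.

Alpha 3, Beta 1, Gamma 4, Delta 4, Epsilon 2, Zeta 5

Standard divisor: 3399 ÷ 19 ≈ 178.895.
Standard quotas: Alpha 2.415, Beta 1.302, Gamma 4.338, Delta 3.801, Epsilon 2.314, Zeta 4.830.
Lower quotas: Alpha 2, Beta 1, Gamma 4, Delta 3, Epsilon 2, Zeta 4 (sum 16, leaving 3 seats).
Remainders in descending order: Zeta 0.830, Delta 0.801, Alpha 0.415, Gamma 0.338, Epsilon 0.314, Beta 0.302.
Largest remainders: Zeta, Delta, Alpha receive the extra seats.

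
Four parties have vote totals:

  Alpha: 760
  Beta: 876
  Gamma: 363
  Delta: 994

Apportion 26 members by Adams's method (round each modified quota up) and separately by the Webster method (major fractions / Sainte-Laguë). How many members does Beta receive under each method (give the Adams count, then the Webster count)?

Adams: Alpha 7, Beta 8, Gamma 3, Delta 8.
Webster: Alpha 7, Beta 7, Gamma 3, Delta 9.
Beta gets 8 under Adams and 7 under Webster.

8 and 7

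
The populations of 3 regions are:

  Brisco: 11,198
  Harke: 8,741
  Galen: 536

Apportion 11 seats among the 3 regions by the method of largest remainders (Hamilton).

The standard divisor is 20475/11 ≈ 1861.364.
Standard quotas: Brisco 6.0160, Harke 4.6960, Galen 0.2880.
Lower quotas: Brisco 6, Harke 4, Galen 0 (sum 10, leaving 1 seat).
Remainders in descending order: Harke 0.6960, Galen 0.2880, Brisco 0.0160.
Largest remainder: Harke receives the extra seat.

Brisco 6, Harke 5, Galen 0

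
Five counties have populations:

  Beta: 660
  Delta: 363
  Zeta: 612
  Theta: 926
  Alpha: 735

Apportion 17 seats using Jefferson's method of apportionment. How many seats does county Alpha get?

4

Standard divisor 3296/17 ≈ 193.882; standard quotas: Beta 3.404, Delta 1.872, Zeta 3.157, Theta 4.776, Alpha 3.791.
Rounding down gives 3, 1, 3, 4, 3 = 14 seats, so the divisor must be adjusted.
With modified divisor 170: modified quotas Beta 3.882, Delta 2.135, Zeta 3.600, Theta 5.447, Alpha 4.324.
Rounding down: Beta 3, Delta 2, Zeta 3, Theta 5, Alpha 4 (total 17).
Alpha receives 4.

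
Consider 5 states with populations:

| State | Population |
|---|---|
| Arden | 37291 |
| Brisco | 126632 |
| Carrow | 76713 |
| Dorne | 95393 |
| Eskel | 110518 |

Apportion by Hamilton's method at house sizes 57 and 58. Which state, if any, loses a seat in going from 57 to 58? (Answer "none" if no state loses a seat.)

At 57 seats: Arden 5, Brisco 16, Carrow 10, Dorne 12, Eskel 14.
At 58 seats: Arden 5, Brisco 17, Carrow 10, Dorne 12, Eskel 14.
No state's allocation decreased.

none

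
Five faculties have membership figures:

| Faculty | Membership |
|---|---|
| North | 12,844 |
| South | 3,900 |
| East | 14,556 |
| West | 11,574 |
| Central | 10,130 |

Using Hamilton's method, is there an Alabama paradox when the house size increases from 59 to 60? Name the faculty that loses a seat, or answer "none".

At 59 seats: North 14, South 5, East 16, West 13, Central 11.
At 60 seats: North 15, South 4, East 17, West 13, Central 11.
South drops from 5 to 4.

South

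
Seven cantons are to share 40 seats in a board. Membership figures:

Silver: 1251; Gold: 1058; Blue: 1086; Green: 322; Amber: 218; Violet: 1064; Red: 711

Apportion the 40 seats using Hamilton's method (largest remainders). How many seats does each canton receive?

The standard divisor is 5710/40 ≈ 142.75.
Standard quotas: Silver 8.764, Gold 7.412, Blue 7.608, Green 2.256, Amber 1.527, Violet 7.454, Red 4.981.
Lower quotas: Silver 8, Gold 7, Blue 7, Green 2, Amber 1, Violet 7, Red 4 (sum 36, leaving 4 seats).
Remainders in descending order: Red 0.981, Silver 0.764, Blue 0.608, Amber 0.527, Violet 0.454, Gold 0.412, Green 0.256.
Largest remainders: Red, Silver, Blue, Amber receive the extra seats.

Silver 9, Gold 7, Blue 8, Green 2, Amber 2, Violet 7, Red 5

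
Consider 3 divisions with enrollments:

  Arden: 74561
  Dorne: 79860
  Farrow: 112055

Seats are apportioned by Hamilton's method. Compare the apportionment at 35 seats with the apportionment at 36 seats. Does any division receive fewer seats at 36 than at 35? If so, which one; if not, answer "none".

At 35 seats: Arden 10, Dorne 10, Farrow 15.
At 36 seats: Arden 10, Dorne 11, Farrow 15.
No division's allocation decreased.

none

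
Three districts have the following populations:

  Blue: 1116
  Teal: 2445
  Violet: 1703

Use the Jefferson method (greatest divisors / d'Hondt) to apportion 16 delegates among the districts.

Blue 3, Teal 8, Violet 5

Standard divisor 5264/16 ≈ 329; standard quotas: Blue 3.392, Teal 7.432, Violet 5.176.
Rounding down gives 3, 7, 5 = 15 seats, so the divisor must be adjusted.
With modified divisor 300: modified quotas Blue 3.720, Teal 8.150, Violet 5.677.
Rounding down: Blue 3, Teal 8, Violet 5 (total 16).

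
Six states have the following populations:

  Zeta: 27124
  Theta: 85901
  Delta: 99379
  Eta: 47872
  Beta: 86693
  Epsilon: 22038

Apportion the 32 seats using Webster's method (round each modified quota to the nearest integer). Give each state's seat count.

Zeta 2, Theta 7, Delta 9, Eta 4, Beta 8, Epsilon 2

Standard divisor 369007/32 ≈ 11531.469; standard quotas: Zeta 2.352, Theta 7.449, Delta 8.618, Eta 4.151, Beta 7.518, Epsilon 1.911.
Rounding to the nearest integer gives Zeta 2, Theta 7, Delta 9, Eta 4, Beta 8, Epsilon 2 — total 32, matching the house size, so no adjustment is needed.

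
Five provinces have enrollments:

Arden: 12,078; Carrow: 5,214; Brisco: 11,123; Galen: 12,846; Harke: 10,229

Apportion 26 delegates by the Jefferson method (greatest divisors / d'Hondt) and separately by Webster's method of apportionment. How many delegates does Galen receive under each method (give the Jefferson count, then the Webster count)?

Jefferson: Arden 6, Carrow 2, Brisco 6, Galen 7, Harke 5.
Webster: Arden 6, Carrow 3, Brisco 6, Galen 6, Harke 5.
Galen gets 7 under Jefferson and 6 under Webster.

7 and 6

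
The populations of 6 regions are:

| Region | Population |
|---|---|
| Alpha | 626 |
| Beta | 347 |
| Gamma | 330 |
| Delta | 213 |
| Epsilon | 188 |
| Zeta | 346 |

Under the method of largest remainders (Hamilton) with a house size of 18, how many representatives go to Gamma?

3

Total 2050; standard divisor 2050/18 ≈ 113.889.
Standard quotas: Alpha 5.497, Beta 3.047, Gamma 2.898, Delta 1.870, Epsilon 1.651, Zeta 3.038.
Lower quotas: Alpha 5, Beta 3, Gamma 2, Delta 1, Epsilon 1, Zeta 3 (sum 15, leaving 3 seats).
Remainders in descending order: Gamma 0.898, Delta 0.870, Epsilon 0.651, Alpha 0.497, Beta 0.047, Zeta 0.038.
The surplus seats go to Gamma, Delta, Epsilon.
Gamma receives 3.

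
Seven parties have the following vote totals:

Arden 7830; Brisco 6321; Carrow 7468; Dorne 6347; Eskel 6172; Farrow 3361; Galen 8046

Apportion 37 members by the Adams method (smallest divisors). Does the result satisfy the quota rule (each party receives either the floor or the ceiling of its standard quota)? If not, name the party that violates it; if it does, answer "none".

none

Standard quotas: Arden 6.361, Brisco 5.135, Carrow 6.067, Dorne 5.156, Eskel 5.014, Farrow 2.730, Galen 6.536.
Adams allocation: Arden 6, Brisco 5, Carrow 6, Dorne 5, Eskel 5, Farrow 3, Galen 7.
Every allocation lies between the lower and upper quota.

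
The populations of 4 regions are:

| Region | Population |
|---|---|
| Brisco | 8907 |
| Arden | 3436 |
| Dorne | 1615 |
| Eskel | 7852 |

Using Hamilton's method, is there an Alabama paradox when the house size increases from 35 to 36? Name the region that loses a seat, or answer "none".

Dorne

At 35 seats: Brisco 14, Arden 5, Dorne 3, Eskel 13.
At 36 seats: Brisco 15, Arden 6, Dorne 2, Eskel 13.
Dorne drops from 3 to 2.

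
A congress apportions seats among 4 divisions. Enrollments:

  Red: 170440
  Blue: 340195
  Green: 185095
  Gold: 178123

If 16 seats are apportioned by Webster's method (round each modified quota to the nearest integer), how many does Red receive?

3

Standard divisor 873853/16 ≈ 54615.812; standard quotas: Red 3.121, Blue 6.229, Green 3.389, Gold 3.261.
Rounding to the nearest integer gives 3, 6, 3, 3 = 15 seats, so the divisor must be adjusted.
With modified divisor 52501.7: modified quotas Red 3.246, Blue 6.480, Green 3.526, Gold 3.393.
Rounding to the nearest integer: Red 3, Blue 6, Green 4, Gold 3 (total 16).
Red receives 3.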